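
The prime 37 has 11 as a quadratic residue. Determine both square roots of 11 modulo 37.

14, 23

37 ≡ 1 (mod 4), so we find a root by search.
Trying successive values, 14² = 196 ≡ 11 (mod 37). The other root is 37 − 14 = 23.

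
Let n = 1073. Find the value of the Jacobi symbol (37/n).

0

Reciprocity: 37 ≡ 1 and 1073 ≡ 1 (mod 4), so (37/1073) = +(1073/37).
Reduce top mod 37: now compute (0/37).
Top reduces to 0: gcd > 1, so the symbol is 0.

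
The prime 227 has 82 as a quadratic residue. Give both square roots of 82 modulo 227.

38, 189

Since 227 ≡ 3 (mod 4), a square root of 82 is 82^((227+1)/4) = 82^57 mod 227.
Repeated squaring: 82^2≡141, 82^4≡132, 82^8≡172, 82^16≡74, 82^32≡28 (mod 227).
82^57 = 82^(32+16+8+1) ≡ 189 (mod 227).
Check: 189² = 35721 ≡ 82 (mod 227). The two roots are 38 and 189.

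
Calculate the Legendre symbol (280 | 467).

1

Euler's criterion: (280/467) ≡ 280^233 (mod 467).
280^2 ≡ 411 (mod 467)
280^4 ≡ 334 (mod 467)
280^8 ≡ 410 (mod 467)
280^16 ≡ 447 (mod 467)
280^32 ≡ 400 (mod 467)
280^64 ≡ 286 (mod 467)
280^128 ≡ 71 (mod 467)
280^233 = 280^(128+64+32+8+1) ≡ 1 (mod 467).
Result is 1, so (280/467) = 1.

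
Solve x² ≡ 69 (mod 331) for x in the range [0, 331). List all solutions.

Since 331 ≡ 3 (mod 4), a square root of 69 is 69^((331+1)/4) = 69^83 mod 331.
Repeated squaring: 69^2≡127, 69^4≡241, 69^8≡156, 69^16≡173, 69^32≡139, 69^64≡123 (mod 331).
69^83 = 69^(64+16+2+1) ≡ 20 (mod 331).
Check: 20² = 400 ≡ 69 (mod 331). The two roots are 20 and 311.

20, 311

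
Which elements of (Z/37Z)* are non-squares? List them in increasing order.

2 5 6 8 13 14 15 17 18 19 20 22 23 24 29 31 32 35

Square k = 1,…,18 (k and 37−k give the same square):
1²=1, 2²=4, 3²=9, 4²=16, 5²=25, 6²=36, 7²≡12, 8²≡27, 9²≡7, 10²≡26, 11²≡10, 12²≡33, 13²≡21, 14²≡11, 15²≡3, 16²≡34, 17²≡30, 18²≡28 (mod 37).
The residues are {1, 3, 4, 7, 9, 10, 11, 12, 16, 21, 25, 26, 27, 28, 30, 33, 34, 36}; the non-residues are the remaining 18 nonzero classes.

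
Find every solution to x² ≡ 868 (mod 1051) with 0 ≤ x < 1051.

Since 1051 ≡ 3 (mod 4), a square root of 868 is 868^((1051+1)/4) = 868^263 mod 1051.
Repeated squaring: 868^2≡908, 868^4≡480, 868^8≡231, 868^16≡811, 868^32≡846, 868^64≡1036, 868^128≡225, 868^256≡177 (mod 1051).
868^263 = 868^(256+4+2+1) ≡ 259 (mod 1051).
Check: 259² = 67081 ≡ 868 (mod 1051). The two roots are 259 and 792.

259, 792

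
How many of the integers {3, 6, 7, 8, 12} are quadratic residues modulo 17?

1

(3/17) = -1 → non-residue.
(6/17) = -1 → non-residue.
(7/17) = -1 → non-residue.
(8/17) = +1 → QR.
(12/17) = -1 → non-residue.
Total quadratic residues among the 5: 1.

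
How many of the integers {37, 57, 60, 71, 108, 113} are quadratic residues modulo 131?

3

(37/131) = -1 → non-residue.
(57/131) = -1 → non-residue.
(60/131) = +1 → QR.
(71/131) = -1 → non-residue.
(108/131) = +1 → QR.
(113/131) = +1 → QR.
Total quadratic residues among the 6: 3.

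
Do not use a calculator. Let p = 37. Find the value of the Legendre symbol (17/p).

Reciprocity: 17 ≡ 1 and 37 ≡ 1 (mod 4), so (17/37) = +(37/17).
Reduce top mod 17: now compute (3/17).
Reciprocity: 3 ≡ 3 and 17 ≡ 1 (mod 4), so (3/17) = +(17/3).
Reduce top mod 3: now compute (2/3).
Pull out 2: since 3 ≡ 3 (mod 8), (2/3) = -1.
Reached (1/3) = 1. Collecting the sign flips along the way, the symbol is -1.

-1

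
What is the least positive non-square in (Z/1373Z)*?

2

(2/1373) = −1, so 2 is the smallest positive non-residue mod 1373.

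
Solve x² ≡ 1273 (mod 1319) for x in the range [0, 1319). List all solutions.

Since 1319 ≡ 3 (mod 4), a square root of 1273 is 1273^((1319+1)/4) = 1273^330 mod 1319.
Repeated squaring: 1273^2≡797, 1273^4≡770, 1273^8≡669, 1273^16≡420, 1273^32≡973, 1273^64≡1006, 1273^128≡363, 1273^256≡1188 (mod 1319).
1273^330 = 1273^(256+64+8+2) ≡ 525 (mod 1319).
Check: 525² = 275625 ≡ 1273 (mod 1319). The two roots are 525 and 794.

525, 794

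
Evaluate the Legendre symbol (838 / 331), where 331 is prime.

Euler's criterion: (838/331) ≡ 176^165 (mod 331).
176^2 ≡ 193 (mod 331)
176^4 ≡ 177 (mod 331)
176^8 ≡ 215 (mod 331)
176^16 ≡ 216 (mod 331)
176^32 ≡ 316 (mod 331)
176^64 ≡ 225 (mod 331)
176^128 ≡ 313 (mod 331)
176^165 = 176^(128+32+4+1) ≡ 330 (mod 331).
Result is 330 ≡ −1, so (838/331) = −1.

-1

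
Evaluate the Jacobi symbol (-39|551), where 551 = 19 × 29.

First reduce: -39 ≡ 512 (mod 551).
Pull out 2^9: since 551 ≡ 7 (mod 8), (2/551) = +1, so (2/551)^9 = +1.
Reached (1/551) = 1. Collecting the sign flips along the way, the symbol is +1.

1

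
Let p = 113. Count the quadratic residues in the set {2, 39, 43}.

(2/113) = +1 → QR.
(39/113) = -1 → non-residue.
(43/113) = -1 → non-residue.
Total quadratic residues among the 3: 1.

1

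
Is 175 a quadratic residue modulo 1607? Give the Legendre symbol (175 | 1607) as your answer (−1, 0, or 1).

-1

Reciprocity: 175 ≡ 3 and 1607 ≡ 3 (mod 4), so (175/1607) = −(1607/175).
Reduce top mod 175: now compute (32/175).
Pull out 2^5: since 175 ≡ 7 (mod 8), (2/175) = +1, so (2/175)^5 = +1.
Reached (1/175) = 1. Collecting the sign flips along the way, the symbol is -1.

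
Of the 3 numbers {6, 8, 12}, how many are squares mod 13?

(6/13) = -1 → non-residue.
(8/13) = -1 → non-residue.
(12/13) = +1 → QR.
Total quadratic residues among the 3: 1.

1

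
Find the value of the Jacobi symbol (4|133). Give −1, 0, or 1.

Pull out 2^2: since 133 ≡ 5 (mod 8), (2/133) = -1, so (2/133)^2 = +1.
Reached (1/133) = 1. Collecting the sign flips along the way, the symbol is +1.

1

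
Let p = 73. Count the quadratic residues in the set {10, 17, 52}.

0

(10/73) = -1 → non-residue.
(17/73) = -1 → non-residue.
(52/73) = -1 → non-residue.
Total quadratic residues among the 3: 0.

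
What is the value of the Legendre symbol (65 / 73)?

1

Reciprocity: 65 ≡ 1 and 73 ≡ 1 (mod 4), so (65/73) = +(73/65).
Reduce top mod 65: now compute (8/65).
Pull out 2^3: since 65 ≡ 1 (mod 8), (2/65) = +1, so (2/65)^3 = +1.
Reached (1/65) = 1. Collecting the sign flips along the way, the symbol is +1.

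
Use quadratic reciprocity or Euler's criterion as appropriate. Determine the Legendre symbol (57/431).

Euler's criterion: (57/431) ≡ 57^215 (mod 431).
57^2 ≡ 232 (mod 431)
57^4 ≡ 380 (mod 431)
57^8 ≡ 15 (mod 431)
57^16 ≡ 225 (mod 431)
57^32 ≡ 198 (mod 431)
57^64 ≡ 414 (mod 431)
57^128 ≡ 289 (mod 431)
57^215 = 57^(128+64+16+4+2+1) ≡ 1 (mod 431).
Result is 1, so (57/431) = 1.

1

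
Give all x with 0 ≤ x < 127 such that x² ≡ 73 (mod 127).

33, 94

Since 127 ≡ 3 (mod 4), a square root of 73 is 73^((127+1)/4) = 73^32 mod 127.
Repeated squaring: 73^2≡122, 73^4≡25, 73^8≡117, 73^16≡100, 73^32≡94 (mod 127).
73^32 = 73^(32) ≡ 94 (mod 127).
Check: 94² = 8836 ≡ 73 (mod 127). The two roots are 33 and 94.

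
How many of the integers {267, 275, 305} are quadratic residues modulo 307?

2

(267/307) = -1 → non-residue.
(275/307) = +1 → QR.
(305/307) = +1 → QR.
Total quadratic residues among the 3: 2.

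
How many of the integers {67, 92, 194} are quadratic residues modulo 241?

2

(67/241) = +1 → QR.
(92/241) = -1 → non-residue.
(194/241) = +1 → QR.
Total quadratic residues among the 3: 2.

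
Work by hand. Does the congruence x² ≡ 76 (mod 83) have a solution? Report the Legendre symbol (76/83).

-1

Pull out 2^2: since 83 ≡ 3 (mod 8), (2/83) = -1, so (2/83)^2 = +1.
Reciprocity: 19 ≡ 3 and 83 ≡ 3 (mod 4), so (19/83) = −(83/19).
Reduce top mod 19: now compute (7/19).
Reciprocity: 7 ≡ 3 and 19 ≡ 3 (mod 4), so (7/19) = −(19/7).
Reduce top mod 7: now compute (5/7).
Reciprocity: 5 ≡ 1 and 7 ≡ 3 (mod 4), so (5/7) = +(7/5).
Reduce top mod 5: now compute (2/5).
Pull out 2: since 5 ≡ 5 (mod 8), (2/5) = -1.
Reached (1/5) = 1. Collecting the sign flips along the way, the symbol is -1.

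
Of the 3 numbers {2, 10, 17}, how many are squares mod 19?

1

(2/19) = -1 → non-residue.
(10/19) = -1 → non-residue.
(17/19) = +1 → QR.
Total quadratic residues among the 3: 1.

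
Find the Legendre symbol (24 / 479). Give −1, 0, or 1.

Euler's criterion: (24/479) ≡ 24^239 (mod 479).
24^2 ≡ 97 (mod 479)
24^4 ≡ 308 (mod 479)
24^8 ≡ 22 (mod 479)
24^16 ≡ 5 (mod 479)
24^32 ≡ 25 (mod 479)
24^64 ≡ 146 (mod 479)
24^128 ≡ 240 (mod 479)
24^239 = 24^(128+64+32+8+4+2+1) ≡ 1 (mod 479).
Result is 1, so (24/479) = 1.

1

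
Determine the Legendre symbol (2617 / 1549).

First reduce: 2617 ≡ 1068 (mod 1549).
Pull out 2^2: since 1549 ≡ 5 (mod 8), (2/1549) = -1, so (2/1549)^2 = +1.
Reciprocity: 267 ≡ 3 and 1549 ≡ 1 (mod 4), so (267/1549) = +(1549/267).
Reduce top mod 267: now compute (214/267).
Pull out 2: since 267 ≡ 3 (mod 8), (2/267) = -1.
Reciprocity: 107 ≡ 3 and 267 ≡ 3 (mod 4), so (107/267) = −(267/107).
Reduce top mod 107: now compute (53/107).
Reciprocity: 53 ≡ 1 and 107 ≡ 3 (mod 4), so (53/107) = +(107/53).
Reduce top mod 53: now compute (1/53).
Reached (1/53) = 1. Collecting the sign flips along the way, the symbol is +1.

1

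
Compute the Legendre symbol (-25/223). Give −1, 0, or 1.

-1

First reduce: -25 ≡ 198 (mod 223).
Pull out 2: since 223 ≡ 7 (mod 8), (2/223) = +1.
Reciprocity: 99 ≡ 3 and 223 ≡ 3 (mod 4), so (99/223) = −(223/99).
Reduce top mod 99: now compute (25/99).
Reciprocity: 25 ≡ 1 and 99 ≡ 3 (mod 4), so (25/99) = +(99/25).
Reduce top mod 25: now compute (24/25).
Pull out 2^3: since 25 ≡ 1 (mod 8), (2/25) = +1, so (2/25)^3 = +1.
Reciprocity: 3 ≡ 3 and 25 ≡ 1 (mod 4), so (3/25) = +(25/3).
Reduce top mod 3: now compute (1/3).
Reached (1/3) = 1. Collecting the sign flips along the way, the symbol is -1.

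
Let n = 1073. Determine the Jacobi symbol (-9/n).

1

First reduce: -9 ≡ 1064 (mod 1073).
Pull out 2^3: since 1073 ≡ 1 (mod 8), (2/1073) = +1, so (2/1073)^3 = +1.
Reciprocity: 133 ≡ 1 and 1073 ≡ 1 (mod 4), so (133/1073) = +(1073/133).
Reduce top mod 133: now compute (9/133).
Reciprocity: 9 ≡ 1 and 133 ≡ 1 (mod 4), so (9/133) = +(133/9).
Reduce top mod 9: now compute (7/9).
Reciprocity: 7 ≡ 3 and 9 ≡ 1 (mod 4), so (7/9) = +(9/7).
Reduce top mod 7: now compute (2/7).
Pull out 2: since 7 ≡ 7 (mod 8), (2/7) = +1.
Reached (1/7) = 1. Collecting the sign flips along the way, the symbol is +1.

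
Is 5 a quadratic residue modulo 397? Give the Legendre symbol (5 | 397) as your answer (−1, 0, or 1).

-1

Reciprocity: 5 ≡ 1 and 397 ≡ 1 (mod 4), so (5/397) = +(397/5).
Reduce top mod 5: now compute (2/5).
Pull out 2: since 5 ≡ 5 (mod 8), (2/5) = -1.
Reached (1/5) = 1. Collecting the sign flips along the way, the symbol is -1.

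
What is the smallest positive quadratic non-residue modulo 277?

2

(2/277) = −1, so 2 is the smallest positive non-residue mod 277.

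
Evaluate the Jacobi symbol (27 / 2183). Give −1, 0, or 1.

Reciprocity: 27 ≡ 3 and 2183 ≡ 3 (mod 4), so (27/2183) = −(2183/27).
Reduce top mod 27: now compute (23/27).
Reciprocity: 23 ≡ 3 and 27 ≡ 3 (mod 4), so (23/27) = −(27/23).
Reduce top mod 23: now compute (4/23).
Pull out 2^2: since 23 ≡ 7 (mod 8), (2/23) = +1, so (2/23)^2 = +1.
Reached (1/23) = 1. Collecting the sign flips along the way, the symbol is +1.

1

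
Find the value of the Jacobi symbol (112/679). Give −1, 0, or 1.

0

Pull out 2^4: since 679 ≡ 7 (mod 8), (2/679) = +1, so (2/679)^4 = +1.
Reciprocity: 7 ≡ 3 and 679 ≡ 3 (mod 4), so (7/679) = −(679/7).
Reduce top mod 7: now compute (0/7).
Top reduces to 0: gcd > 1, so the symbol is 0.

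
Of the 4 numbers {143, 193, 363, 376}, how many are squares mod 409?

(143/409) = +1 → QR.
(193/409) = +1 → QR.
(363/409) = +1 → QR.
(376/409) = -1 → non-residue.
Total quadratic residues among the 4: 3.

3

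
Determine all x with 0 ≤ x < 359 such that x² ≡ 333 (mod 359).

127, 232

Since 359 ≡ 3 (mod 4), a square root of 333 is 333^((359+1)/4) = 333^90 mod 359.
Repeated squaring: 333^2≡317, 333^4≡328, 333^8≡243, 333^16≡173, 333^32≡132, 333^64≡192 (mod 359).
333^90 = 333^(64+16+8+2) ≡ 127 (mod 359).
Check: 127² = 16129 ≡ 333 (mod 359). The two roots are 127 and 232.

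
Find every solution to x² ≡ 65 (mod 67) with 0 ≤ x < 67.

Since 67 ≡ 3 (mod 4), a square root of 65 is 65^((67+1)/4) = 65^17 mod 67.
Repeated squaring: 65^2≡4, 65^4≡16, 65^8≡55, 65^16≡10 (mod 67).
65^17 = 65^(16+1) ≡ 47 (mod 67).
Check: 47² = 2209 ≡ 65 (mod 67). The two roots are 20 and 47.

20, 47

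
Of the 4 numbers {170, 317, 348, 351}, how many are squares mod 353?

(170/353) = -1 → non-residue.
(317/353) = +1 → QR.
(348/353) = -1 → non-residue.
(351/353) = +1 → QR.
Total quadratic residues among the 4: 2.

2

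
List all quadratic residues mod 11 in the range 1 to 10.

Square k = 1,…,5 (k and 11−k give the same square):
1²=1, 2²=4, 3²=9, 4²≡5, 5²≡3 (mod 11).
So the quadratic residues mod 11 are {1, 3, 4, 5, 9}.

1, 3, 4, 5, 9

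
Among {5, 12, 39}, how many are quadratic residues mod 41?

2

(5/41) = +1 → QR.
(12/41) = -1 → non-residue.
(39/41) = +1 → QR.
Total quadratic residues among the 3: 2.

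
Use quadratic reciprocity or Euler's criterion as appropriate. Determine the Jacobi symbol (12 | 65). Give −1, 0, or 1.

Pull out 2^2: since 65 ≡ 1 (mod 8), (2/65) = +1, so (2/65)^2 = +1.
Reciprocity: 3 ≡ 3 and 65 ≡ 1 (mod 4), so (3/65) = +(65/3).
Reduce top mod 3: now compute (2/3).
Pull out 2: since 3 ≡ 3 (mod 8), (2/3) = -1.
Reached (1/3) = 1. Collecting the sign flips along the way, the symbol is -1.

-1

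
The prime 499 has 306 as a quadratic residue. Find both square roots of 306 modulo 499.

137, 362

Since 499 ≡ 3 (mod 4), a square root of 306 is 306^((499+1)/4) = 306^125 mod 499.
Repeated squaring: 306^2≡323, 306^4≡38, 306^8≡446, 306^16≡314, 306^32≡293, 306^64≡21 (mod 499).
306^125 = 306^(64+32+16+8+4+1) ≡ 137 (mod 499).
Check: 137² = 18769 ≡ 306 (mod 499). The two roots are 137 and 362.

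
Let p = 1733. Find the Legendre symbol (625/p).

Reciprocity: 625 ≡ 1 and 1733 ≡ 1 (mod 4), so (625/1733) = +(1733/625).
Reduce top mod 625: now compute (483/625).
Reciprocity: 483 ≡ 3 and 625 ≡ 1 (mod 4), so (483/625) = +(625/483).
Reduce top mod 483: now compute (142/483).
Pull out 2: since 483 ≡ 3 (mod 8), (2/483) = -1.
Reciprocity: 71 ≡ 3 and 483 ≡ 3 (mod 4), so (71/483) = −(483/71).
Reduce top mod 71: now compute (57/71).
Reciprocity: 57 ≡ 1 and 71 ≡ 3 (mod 4), so (57/71) = +(71/57).
Reduce top mod 57: now compute (14/57).
Pull out 2: since 57 ≡ 1 (mod 8), (2/57) = +1.
Reciprocity: 7 ≡ 3 and 57 ≡ 1 (mod 4), so (7/57) = +(57/7).
Reduce top mod 7: now compute (1/7).
Reached (1/7) = 1. Collecting the sign flips along the way, the symbol is +1.

1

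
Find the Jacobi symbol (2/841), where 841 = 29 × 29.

Pull out 2: since 841 ≡ 1 (mod 8), (2/841) = +1.
Reached (1/841) = 1. Collecting the sign flips along the way, the symbol is +1.

1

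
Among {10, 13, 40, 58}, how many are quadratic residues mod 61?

2

(10/61) = -1 → non-residue.
(13/61) = +1 → QR.
(40/61) = -1 → non-residue.
(58/61) = +1 → QR.
Total quadratic residues among the 4: 2.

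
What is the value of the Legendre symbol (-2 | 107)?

1

First reduce: -2 ≡ 105 (mod 107).
Reciprocity: 105 ≡ 1 and 107 ≡ 3 (mod 4), so (105/107) = +(107/105).
Reduce top mod 105: now compute (2/105).
Pull out 2: since 105 ≡ 1 (mod 8), (2/105) = +1.
Reached (1/105) = 1. Collecting the sign flips along the way, the symbol is +1.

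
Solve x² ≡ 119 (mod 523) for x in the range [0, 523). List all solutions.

176, 347

Since 523 ≡ 3 (mod 4), a square root of 119 is 119^((523+1)/4) = 119^131 mod 523.
Repeated squaring: 119^2≡40, 119^4≡31, 119^8≡438, 119^16≡426, 119^32≡518, 119^64≡25, 119^128≡102 (mod 523).
119^131 = 119^(128+2+1) ≡ 176 (mod 523).
Check: 176² = 30976 ≡ 119 (mod 523). The two roots are 176 and 347.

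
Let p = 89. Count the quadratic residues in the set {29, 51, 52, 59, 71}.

1

(29/89) = -1 → non-residue.
(51/89) = -1 → non-residue.
(52/89) = -1 → non-residue.
(59/89) = -1 → non-residue.
(71/89) = +1 → QR.
Total quadratic residues among the 5: 1.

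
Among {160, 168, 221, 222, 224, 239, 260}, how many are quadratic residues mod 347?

4

(160/347) = +1 → QR.
(168/347) = +1 → QR.
(221/347) = -1 → non-residue.
(222/347) = +1 → QR.
(224/347) = +1 → QR.
(239/347) = -1 → non-residue.
(260/347) = -1 → non-residue.
Total quadratic residues among the 7: 4.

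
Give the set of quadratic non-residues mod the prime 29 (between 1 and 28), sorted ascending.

2 3 8 10 11 12 14 15 17 18 19 21 26 27

Square k = 1,…,14 (k and 29−k give the same square):
1²=1, 2²=4, 3²=9, 4²=16, 5²=25, 6²≡7, 7²≡20, 8²≡6, 9²≡23, 10²≡13, 11²≡5, 12²≡28, 13²≡24, 14²≡22 (mod 29).
The residues are {1, 4, 5, 6, 7, 9, 13, 16, 20, 22, 23, 24, 25, 28}; the non-residues are the remaining 14 nonzero classes.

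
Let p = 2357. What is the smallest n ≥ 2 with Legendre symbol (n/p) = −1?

2

(2/2357) = −1, so 2 is the smallest positive non-residue mod 2357.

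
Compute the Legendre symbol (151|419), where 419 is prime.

1

Reciprocity: 151 ≡ 3 and 419 ≡ 3 (mod 4), so (151/419) = −(419/151).
Reduce top mod 151: now compute (117/151).
Reciprocity: 117 ≡ 1 and 151 ≡ 3 (mod 4), so (117/151) = +(151/117).
Reduce top mod 117: now compute (34/117).
Pull out 2: since 117 ≡ 5 (mod 8), (2/117) = -1.
Reciprocity: 17 ≡ 1 and 117 ≡ 1 (mod 4), so (17/117) = +(117/17).
Reduce top mod 17: now compute (15/17).
Reciprocity: 15 ≡ 3 and 17 ≡ 1 (mod 4), so (15/17) = +(17/15).
Reduce top mod 15: now compute (2/15).
Pull out 2: since 15 ≡ 7 (mod 8), (2/15) = +1.
Reached (1/15) = 1. Collecting the sign flips along the way, the symbol is +1.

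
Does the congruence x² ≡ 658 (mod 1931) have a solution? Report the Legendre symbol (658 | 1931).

Pull out 2: since 1931 ≡ 3 (mod 8), (2/1931) = -1.
Reciprocity: 329 ≡ 1 and 1931 ≡ 3 (mod 4), so (329/1931) = +(1931/329).
Reduce top mod 329: now compute (286/329).
Pull out 2: since 329 ≡ 1 (mod 8), (2/329) = +1.
Reciprocity: 143 ≡ 3 and 329 ≡ 1 (mod 4), so (143/329) = +(329/143).
Reduce top mod 143: now compute (43/143).
Reciprocity: 43 ≡ 3 and 143 ≡ 3 (mod 4), so (43/143) = −(143/43).
Reduce top mod 43: now compute (14/43).
Pull out 2: since 43 ≡ 3 (mod 8), (2/43) = -1.
Reciprocity: 7 ≡ 3 and 43 ≡ 3 (mod 4), so (7/43) = −(43/7).
Reduce top mod 7: now compute (1/7).
Reached (1/7) = 1. Collecting the sign flips along the way, the symbol is +1.

1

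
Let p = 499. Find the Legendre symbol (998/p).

0

First reduce: 998 ≡ 0 (mod 499).
Top reduces to 0: gcd > 1, so the symbol is 0.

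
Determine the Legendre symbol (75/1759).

Reciprocity: 75 ≡ 3 and 1759 ≡ 3 (mod 4), so (75/1759) = −(1759/75).
Reduce top mod 75: now compute (34/75).
Pull out 2: since 75 ≡ 3 (mod 8), (2/75) = -1.
Reciprocity: 17 ≡ 1 and 75 ≡ 3 (mod 4), so (17/75) = +(75/17).
Reduce top mod 17: now compute (7/17).
Reciprocity: 7 ≡ 3 and 17 ≡ 1 (mod 4), so (7/17) = +(17/7).
Reduce top mod 7: now compute (3/7).
Reciprocity: 3 ≡ 3 and 7 ≡ 3 (mod 4), so (3/7) = −(7/3).
Reduce top mod 3: now compute (1/3).
Reached (1/3) = 1. Collecting the sign flips along the way, the symbol is -1.

-1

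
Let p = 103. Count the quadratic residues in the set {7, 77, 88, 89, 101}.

(7/103) = +1 → QR.
(77/103) = -1 → non-residue.
(88/103) = -1 → non-residue.
(89/103) = -1 → non-residue.
(101/103) = -1 → non-residue.
Total quadratic residues among the 5: 1.

1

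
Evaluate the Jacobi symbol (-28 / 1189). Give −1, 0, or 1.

-1

First reduce: -28 ≡ 1161 (mod 1189).
Reciprocity: 1161 ≡ 1 and 1189 ≡ 1 (mod 4), so (1161/1189) = +(1189/1161).
Reduce top mod 1161: now compute (28/1161).
Pull out 2^2: since 1161 ≡ 1 (mod 8), (2/1161) = +1, so (2/1161)^2 = +1.
Reciprocity: 7 ≡ 3 and 1161 ≡ 1 (mod 4), so (7/1161) = +(1161/7).
Reduce top mod 7: now compute (6/7).
Pull out 2: since 7 ≡ 7 (mod 8), (2/7) = +1.
Reciprocity: 3 ≡ 3 and 7 ≡ 3 (mod 4), so (3/7) = −(7/3).
Reduce top mod 3: now compute (1/3).
Reached (1/3) = 1. Collecting the sign flips along the way, the symbol is -1.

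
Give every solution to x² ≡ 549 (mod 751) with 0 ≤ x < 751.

199, 552

Since 751 ≡ 3 (mod 4), a square root of 549 is 549^((751+1)/4) = 549^188 mod 751.
Repeated squaring: 549^2≡250, 549^4≡167, 549^8≡102, 549^16≡641, 549^32≡84, 549^64≡297, 549^128≡342 (mod 751).
549^188 = 549^(128+32+16+8+4) ≡ 199 (mod 751).
Check: 199² = 39601 ≡ 549 (mod 751). The two roots are 199 and 552.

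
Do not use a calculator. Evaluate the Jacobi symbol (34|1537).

Pull out 2: since 1537 ≡ 1 (mod 8), (2/1537) = +1.
Reciprocity: 17 ≡ 1 and 1537 ≡ 1 (mod 4), so (17/1537) = +(1537/17).
Reduce top mod 17: now compute (7/17).
Reciprocity: 7 ≡ 3 and 17 ≡ 1 (mod 4), so (7/17) = +(17/7).
Reduce top mod 7: now compute (3/7).
Reciprocity: 3 ≡ 3 and 7 ≡ 3 (mod 4), so (3/7) = −(7/3).
Reduce top mod 3: now compute (1/3).
Reached (1/3) = 1. Collecting the sign flips along the way, the symbol is -1.

-1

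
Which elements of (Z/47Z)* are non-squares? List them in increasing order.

Square k = 1,…,23 (k and 47−k give the same square):
1²=1, 2²=4, 3²=9, 4²=16, 5²=25, 6²=36, 7²≡2, 8²≡17, 9²≡34, 10²≡6, 11²≡27, 12²≡3, 13²≡28, 14²≡8, 15²≡37, 16²≡21, 17²≡7, 18²≡42, 19²≡32, 20²≡24, 21²≡18, 22²≡14, 23²≡12 (mod 47).
The residues are {1, 2, 3, 4, 6, 7, 8, 9, 12, 14, 16, 17, 18, 21, 24, 25, 27, 28, 32, 34, 36, 37, 42}; the non-residues are the remaining 23 nonzero classes.

5, 10, 11, 13, 15, 19, 20, 22, 23, 26, 29, 30, 31, 33, 35, 38, 39, 40, 41, 43, 44, 45, 46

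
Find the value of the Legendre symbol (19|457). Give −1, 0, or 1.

1

Reciprocity: 19 ≡ 3 and 457 ≡ 1 (mod 4), so (19/457) = +(457/19).
Reduce top mod 19: now compute (1/19).
Reached (1/19) = 1. Collecting the sign flips along the way, the symbol is +1.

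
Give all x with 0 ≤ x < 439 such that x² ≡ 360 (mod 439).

46, 393

Since 439 ≡ 3 (mod 4), a square root of 360 is 360^((439+1)/4) = 360^110 mod 439.
Repeated squaring: 360^2≡95, 360^4≡245, 360^8≡321, 360^16≡315, 360^32≡11, 360^64≡121 (mod 439).
360^110 = 360^(64+32+8+4+2) ≡ 393 (mod 439).
Check: 393² = 154449 ≡ 360 (mod 439). The two roots are 46 and 393.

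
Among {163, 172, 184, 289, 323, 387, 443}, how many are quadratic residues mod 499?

(163/499) = -1 → non-residue.
(172/499) = +1 → QR.
(184/499) = +1 → QR.
(289/499) = +1 → QR.
(323/499) = +1 → QR.
(387/499) = +1 → QR.
(443/499) = -1 → non-residue.
Total quadratic residues among the 7: 5.

5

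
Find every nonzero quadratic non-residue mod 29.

2, 3, 8, 10, 11, 12, 14, 15, 17, 18, 19, 21, 26, 27

Square k = 1,…,14 (k and 29−k give the same square):
1²=1, 2²=4, 3²=9, 4²=16, 5²=25, 6²≡7, 7²≡20, 8²≡6, 9²≡23, 10²≡13, 11²≡5, 12²≡28, 13²≡24, 14²≡22 (mod 29).
The residues are {1, 4, 5, 6, 7, 9, 13, 16, 20, 22, 23, 24, 25, 28}; the non-residues are the remaining 14 nonzero classes.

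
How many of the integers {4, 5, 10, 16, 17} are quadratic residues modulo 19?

(4/19) = +1 → QR.
(5/19) = +1 → QR.
(10/19) = -1 → non-residue.
(16/19) = +1 → QR.
(17/19) = +1 → QR.
Total quadratic residues among the 5: 4.

4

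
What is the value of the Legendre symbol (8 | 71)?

Pull out 2^3: since 71 ≡ 7 (mod 8), (2/71) = +1, so (2/71)^3 = +1.
Reached (1/71) = 1. Collecting the sign flips along the way, the symbol is +1.

1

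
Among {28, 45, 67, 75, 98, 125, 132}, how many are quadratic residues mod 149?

5

(28/149) = +1 → QR.
(45/149) = +1 → QR.
(67/149) = +1 → QR.
(75/149) = -1 → non-residue.
(98/149) = -1 → non-residue.
(125/149) = +1 → QR.
(132/149) = +1 → QR.
Total quadratic residues among the 7: 5.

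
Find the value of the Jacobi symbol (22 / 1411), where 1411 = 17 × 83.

Pull out 2: since 1411 ≡ 3 (mod 8), (2/1411) = -1.
Reciprocity: 11 ≡ 3 and 1411 ≡ 3 (mod 4), so (11/1411) = −(1411/11).
Reduce top mod 11: now compute (3/11).
Reciprocity: 3 ≡ 3 and 11 ≡ 3 (mod 4), so (3/11) = −(11/3).
Reduce top mod 3: now compute (2/3).
Pull out 2: since 3 ≡ 3 (mod 8), (2/3) = -1.
Reached (1/3) = 1. Collecting the sign flips along the way, the symbol is +1.

1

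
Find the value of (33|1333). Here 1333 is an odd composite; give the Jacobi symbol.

Reciprocity: 33 ≡ 1 and 1333 ≡ 1 (mod 4), so (33/1333) = +(1333/33).
Reduce top mod 33: now compute (13/33).
Reciprocity: 13 ≡ 1 and 33 ≡ 1 (mod 4), so (13/33) = +(33/13).
Reduce top mod 13: now compute (7/13).
Reciprocity: 7 ≡ 3 and 13 ≡ 1 (mod 4), so (7/13) = +(13/7).
Reduce top mod 7: now compute (6/7).
Pull out 2: since 7 ≡ 7 (mod 8), (2/7) = +1.
Reciprocity: 3 ≡ 3 and 7 ≡ 3 (mod 4), so (3/7) = −(7/3).
Reduce top mod 3: now compute (1/3).
Reached (1/3) = 1. Collecting the sign flips along the way, the symbol is -1.

-1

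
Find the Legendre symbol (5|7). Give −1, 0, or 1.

Reciprocity: 5 ≡ 1 and 7 ≡ 3 (mod 4), so (5/7) = +(7/5).
Reduce top mod 5: now compute (2/5).
Pull out 2: since 5 ≡ 5 (mod 8), (2/5) = -1.
Reached (1/5) = 1. Collecting the sign flips along the way, the symbol is -1.

-1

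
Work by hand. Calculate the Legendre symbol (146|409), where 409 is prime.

-1

Pull out 2: since 409 ≡ 1 (mod 8), (2/409) = +1.
Reciprocity: 73 ≡ 1 and 409 ≡ 1 (mod 4), so (73/409) = +(409/73).
Reduce top mod 73: now compute (44/73).
Pull out 2^2: since 73 ≡ 1 (mod 8), (2/73) = +1, so (2/73)^2 = +1.
Reciprocity: 11 ≡ 3 and 73 ≡ 1 (mod 4), so (11/73) = +(73/11).
Reduce top mod 11: now compute (7/11).
Reciprocity: 7 ≡ 3 and 11 ≡ 3 (mod 4), so (7/11) = −(11/7).
Reduce top mod 7: now compute (4/7).
Pull out 2^2: since 7 ≡ 7 (mod 8), (2/7) = +1, so (2/7)^2 = +1.
Reached (1/7) = 1. Collecting the sign flips along the way, the symbol is -1.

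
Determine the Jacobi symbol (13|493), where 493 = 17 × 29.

1

Reciprocity: 13 ≡ 1 and 493 ≡ 1 (mod 4), so (13/493) = +(493/13).
Reduce top mod 13: now compute (12/13).
Pull out 2^2: since 13 ≡ 5 (mod 8), (2/13) = -1, so (2/13)^2 = +1.
Reciprocity: 3 ≡ 3 and 13 ≡ 1 (mod 4), so (3/13) = +(13/3).
Reduce top mod 3: now compute (1/3).
Reached (1/3) = 1. Collecting the sign flips along the way, the symbol is +1.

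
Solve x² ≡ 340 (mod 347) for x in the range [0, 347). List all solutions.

Since 347 ≡ 3 (mod 4), a square root of 340 is 340^((347+1)/4) = 340^87 mod 347.
Repeated squaring: 340^2≡49, 340^4≡319, 340^8≡90, 340^16≡119, 340^32≡281, 340^64≡192 (mod 347).
340^87 = 340^(64+16+4+2+1) ≡ 149 (mod 347).
Check: 149² = 22201 ≡ 340 (mod 347). The two roots are 149 and 198.

149, 198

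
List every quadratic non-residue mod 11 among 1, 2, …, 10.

2 6 7 8 10

Square k = 1,…,5 (k and 11−k give the same square):
1²=1, 2²=4, 3²=9, 4²≡5, 5²≡3 (mod 11).
The residues are {1, 3, 4, 5, 9}; the non-residues are the remaining 5 nonzero classes.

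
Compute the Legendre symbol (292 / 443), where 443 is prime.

-1

Pull out 2^2: since 443 ≡ 3 (mod 8), (2/443) = -1, so (2/443)^2 = +1.
Reciprocity: 73 ≡ 1 and 443 ≡ 3 (mod 4), so (73/443) = +(443/73).
Reduce top mod 73: now compute (5/73).
Reciprocity: 5 ≡ 1 and 73 ≡ 1 (mod 4), so (5/73) = +(73/5).
Reduce top mod 5: now compute (3/5).
Reciprocity: 3 ≡ 3 and 5 ≡ 1 (mod 4), so (3/5) = +(5/3).
Reduce top mod 3: now compute (2/3).
Pull out 2: since 3 ≡ 3 (mod 8), (2/3) = -1.
Reached (1/3) = 1. Collecting the sign flips along the way, the symbol is -1.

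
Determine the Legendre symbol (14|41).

Pull out 2: since 41 ≡ 1 (mod 8), (2/41) = +1.
Reciprocity: 7 ≡ 3 and 41 ≡ 1 (mod 4), so (7/41) = +(41/7).
Reduce top mod 7: now compute (6/7).
Pull out 2: since 7 ≡ 7 (mod 8), (2/7) = +1.
Reciprocity: 3 ≡ 3 and 7 ≡ 3 (mod 4), so (3/7) = −(7/3).
Reduce top mod 3: now compute (1/3).
Reached (1/3) = 1. Collecting the sign flips along the way, the symbol is -1.

-1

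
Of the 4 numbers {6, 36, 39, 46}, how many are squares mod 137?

(6/137) = -1 → non-residue.
(36/137) = +1 → QR.
(39/137) = +1 → QR.
(46/137) = -1 → non-residue.
Total quadratic residues among the 4: 2.

2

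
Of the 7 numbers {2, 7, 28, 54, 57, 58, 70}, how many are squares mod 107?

1

(2/107) = -1 → non-residue.
(7/107) = -1 → non-residue.
(28/107) = -1 → non-residue.
(54/107) = -1 → non-residue.
(57/107) = +1 → QR.
(58/107) = -1 → non-residue.
(70/107) = -1 → non-residue.
Total quadratic residues among the 7: 1.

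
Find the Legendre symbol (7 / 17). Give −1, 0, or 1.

-1

Euler's criterion: (7/17) ≡ 7^8 (mod 17).
7^2 ≡ 15 (mod 17)
7^4 ≡ 4 (mod 17)
7^8 ≡ 16 (mod 17)
7^8 = 7^(8) ≡ 16 (mod 17).
Result is 16 ≡ −1, so (7/17) = −1.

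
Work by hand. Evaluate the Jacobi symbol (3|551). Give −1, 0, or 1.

Reciprocity: 3 ≡ 3 and 551 ≡ 3 (mod 4), so (3/551) = −(551/3).
Reduce top mod 3: now compute (2/3).
Pull out 2: since 3 ≡ 3 (mod 8), (2/3) = -1.
Reached (1/3) = 1. Collecting the sign flips along the way, the symbol is +1.

1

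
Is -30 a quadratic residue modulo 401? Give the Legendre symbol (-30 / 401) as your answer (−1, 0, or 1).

-1

Euler's criterion: (-30/401) ≡ 371^200 (mod 401).
371^2 ≡ 98 (mod 401)
371^4 ≡ 381 (mod 401)
371^8 ≡ 400 (mod 401)
371^16 ≡ 1 (mod 401)
371^32 ≡ 1 (mod 401)
371^64 ≡ 1 (mod 401)
371^128 ≡ 1 (mod 401)
371^200 = 371^(128+64+8) ≡ 400 (mod 401).
Result is 400 ≡ −1, so (-30/401) = −1.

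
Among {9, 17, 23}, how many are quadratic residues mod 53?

2

(9/53) = +1 → QR.
(17/53) = +1 → QR.
(23/53) = -1 → non-residue.
Total quadratic residues among the 3: 2.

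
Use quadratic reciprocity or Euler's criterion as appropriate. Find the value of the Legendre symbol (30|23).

-1

Euler's criterion: (30/23) ≡ 7^11 (mod 23).
7^2 ≡ 3 (mod 23)
7^4 ≡ 9 (mod 23)
7^8 ≡ 12 (mod 23)
7^11 = 7^(8+2+1) ≡ 22 (mod 23).
Result is 22 ≡ −1, so (30/23) = −1.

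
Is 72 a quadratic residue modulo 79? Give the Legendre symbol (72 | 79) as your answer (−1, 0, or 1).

Pull out 2^3: since 79 ≡ 7 (mod 8), (2/79) = +1, so (2/79)^3 = +1.
Reciprocity: 9 ≡ 1 and 79 ≡ 3 (mod 4), so (9/79) = +(79/9).
Reduce top mod 9: now compute (7/9).
Reciprocity: 7 ≡ 3 and 9 ≡ 1 (mod 4), so (7/9) = +(9/7).
Reduce top mod 7: now compute (2/7).
Pull out 2: since 7 ≡ 7 (mod 8), (2/7) = +1.
Reached (1/7) = 1. Collecting the sign flips along the way, the symbol is +1.

1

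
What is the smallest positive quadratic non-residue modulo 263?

5

(2/263) = +1, so 2 is a residue.
(3/263) = +1, so 3 is a residue.
(4/263) = +1, so 4 is a residue.
(5/263) = −1, so 5 is the smallest positive non-residue mod 263.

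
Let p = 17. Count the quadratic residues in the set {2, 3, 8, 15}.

(2/17) = +1 → QR.
(3/17) = -1 → non-residue.
(8/17) = +1 → QR.
(15/17) = +1 → QR.
Total quadratic residues among the 4: 3.

3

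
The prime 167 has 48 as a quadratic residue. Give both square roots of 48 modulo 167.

81, 86

Since 167 ≡ 3 (mod 4), a square root of 48 is 48^((167+1)/4) = 48^42 mod 167.
Repeated squaring: 48^2≡133, 48^4≡154, 48^8≡2, 48^16≡4, 48^32≡16 (mod 167).
48^42 = 48^(32+8+2) ≡ 81 (mod 167).
Check: 81² = 6561 ≡ 48 (mod 167). The two roots are 81 and 86.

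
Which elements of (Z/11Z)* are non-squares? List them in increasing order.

2 6 7 8 10

Square k = 1,…,5 (k and 11−k give the same square):
1²=1, 2²=4, 3²=9, 4²≡5, 5²≡3 (mod 11).
The residues are {1, 3, 4, 5, 9}; the non-residues are the remaining 5 nonzero classes.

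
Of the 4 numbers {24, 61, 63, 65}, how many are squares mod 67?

(24/67) = +1 → QR.
(61/67) = -1 → non-residue.
(63/67) = -1 → non-residue.
(65/67) = +1 → QR.
Total quadratic residues among the 4: 2.

2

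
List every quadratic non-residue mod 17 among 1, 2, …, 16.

3, 5, 6, 7, 10, 11, 12, 14

Square k = 1,…,8 (k and 17−k give the same square):
1²=1, 2²=4, 3²=9, 4²=16, 5²≡8, 6²≡2, 7²≡15, 8²≡13 (mod 17).
The residues are {1, 2, 4, 8, 9, 13, 15, 16}; the non-residues are the remaining 8 nonzero classes.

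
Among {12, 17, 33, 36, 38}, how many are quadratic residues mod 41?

2

(12/41) = -1 → non-residue.
(17/41) = -1 → non-residue.
(33/41) = +1 → QR.
(36/41) = +1 → QR.
(38/41) = -1 → non-residue.
Total quadratic residues among the 5: 2.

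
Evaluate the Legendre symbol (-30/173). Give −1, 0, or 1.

First reduce: -30 ≡ 143 (mod 173).
Reciprocity: 143 ≡ 3 and 173 ≡ 1 (mod 4), so (143/173) = +(173/143).
Reduce top mod 143: now compute (30/143).
Pull out 2: since 143 ≡ 7 (mod 8), (2/143) = +1.
Reciprocity: 15 ≡ 3 and 143 ≡ 3 (mod 4), so (15/143) = −(143/15).
Reduce top mod 15: now compute (8/15).
Pull out 2^3: since 15 ≡ 7 (mod 8), (2/15) = +1, so (2/15)^3 = +1.
Reached (1/15) = 1. Collecting the sign flips along the way, the symbol is -1.

-1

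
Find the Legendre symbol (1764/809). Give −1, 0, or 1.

1

Euler's criterion: (1764/809) ≡ 146^404 (mod 809).
146^2 ≡ 282 (mod 809)
146^4 ≡ 242 (mod 809)
146^8 ≡ 316 (mod 809)
146^16 ≡ 349 (mod 809)
146^32 ≡ 451 (mod 809)
146^64 ≡ 342 (mod 809)
146^128 ≡ 468 (mod 809)
146^256 ≡ 594 (mod 809)
146^404 = 146^(256+128+16+4) ≡ 1 (mod 809).
Result is 1, so (1764/809) = 1.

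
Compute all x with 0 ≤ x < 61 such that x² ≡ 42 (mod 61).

15, 46

61 ≡ 1 (mod 4), so we find a root by search.
Trying successive values, 15² = 225 ≡ 42 (mod 61). The other root is 61 − 15 = 46.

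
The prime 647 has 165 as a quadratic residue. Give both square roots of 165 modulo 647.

298, 349

Since 647 ≡ 3 (mod 4), a square root of 165 is 165^((647+1)/4) = 165^162 mod 647.
Repeated squaring: 165^2≡51, 165^4≡13, 165^8≡169, 165^16≡93, 165^32≡238, 165^64≡355, 165^128≡507 (mod 647).
165^162 = 165^(128+32+2) ≡ 349 (mod 647).
Check: 349² = 121801 ≡ 165 (mod 647). The two roots are 298 and 349.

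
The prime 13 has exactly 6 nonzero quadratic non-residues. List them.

Square k = 1,…,6 (k and 13−k give the same square):
1²=1, 2²=4, 3²=9, 4²≡3, 5²≡12, 6²≡10 (mod 13).
The residues are {1, 3, 4, 9, 10, 12}; the non-residues are the remaining 6 nonzero classes.

2,5,6,7,8,11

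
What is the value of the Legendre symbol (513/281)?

First reduce: 513 ≡ 232 (mod 281).
Pull out 2^3: since 281 ≡ 1 (mod 8), (2/281) = +1, so (2/281)^3 = +1.
Reciprocity: 29 ≡ 1 and 281 ≡ 1 (mod 4), so (29/281) = +(281/29).
Reduce top mod 29: now compute (20/29).
Pull out 2^2: since 29 ≡ 5 (mod 8), (2/29) = -1, so (2/29)^2 = +1.
Reciprocity: 5 ≡ 1 and 29 ≡ 1 (mod 4), so (5/29) = +(29/5).
Reduce top mod 5: now compute (4/5).
Pull out 2^2: since 5 ≡ 5 (mod 8), (2/5) = -1, so (2/5)^2 = +1.
Reached (1/5) = 1. Collecting the sign flips along the way, the symbol is +1.

1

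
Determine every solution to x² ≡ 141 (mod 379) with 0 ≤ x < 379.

Since 379 ≡ 3 (mod 4), a square root of 141 is 141^((379+1)/4) = 141^95 mod 379.
Repeated squaring: 141^2≡173, 141^4≡367, 141^8≡144, 141^16≡270, 141^32≡132, 141^64≡369 (mod 379).
141^95 = 141^(64+16+8+4+2+1) ≡ 289 (mod 379).
Check: 289² = 83521 ≡ 141 (mod 379). The two roots are 90 and 289.

90, 289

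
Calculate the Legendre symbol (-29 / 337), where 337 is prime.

-1

Euler's criterion: (-29/337) ≡ 308^168 (mod 337).
308^2 ≡ 167 (mod 337)
308^4 ≡ 255 (mod 337)
308^8 ≡ 321 (mod 337)
308^16 ≡ 256 (mod 337)
308^32 ≡ 158 (mod 337)
308^64 ≡ 26 (mod 337)
308^128 ≡ 2 (mod 337)
308^168 = 308^(128+32+8) ≡ 336 (mod 337).
Result is 336 ≡ −1, so (-29/337) = −1.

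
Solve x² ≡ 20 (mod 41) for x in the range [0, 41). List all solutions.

41 ≡ 1 (mod 4), so we find a root by search.
Trying successive values, 15² = 225 ≡ 20 (mod 41). The other root is 41 − 15 = 26.

15, 26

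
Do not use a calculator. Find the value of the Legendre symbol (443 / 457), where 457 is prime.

1

Euler's criterion: (443/457) ≡ 443^228 (mod 457).
443^2 ≡ 196 (mod 457)
443^4 ≡ 28 (mod 457)
443^8 ≡ 327 (mod 457)
443^16 ≡ 448 (mod 457)
443^32 ≡ 81 (mod 457)
443^64 ≡ 163 (mod 457)
443^128 ≡ 63 (mod 457)
443^228 = 443^(128+64+32+4) ≡ 1 (mod 457).
Result is 1, so (443/457) = 1.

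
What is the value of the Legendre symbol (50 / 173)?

Euler's criterion: (50/173) ≡ 50^86 (mod 173).
50^2 ≡ 78 (mod 173)
50^4 ≡ 29 (mod 173)
50^8 ≡ 149 (mod 173)
50^16 ≡ 57 (mod 173)
50^32 ≡ 135 (mod 173)
50^64 ≡ 60 (mod 173)
50^86 = 50^(64+16+4+2) ≡ 172 (mod 173).
Result is 172 ≡ −1, so (50/173) = −1.

-1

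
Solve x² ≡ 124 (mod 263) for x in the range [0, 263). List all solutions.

Since 263 ≡ 3 (mod 4), a square root of 124 is 124^((263+1)/4) = 124^66 mod 263.
Repeated squaring: 124^2≡122, 124^4≡156, 124^8≡140, 124^16≡138, 124^32≡108, 124^64≡92 (mod 263).
124^66 = 124^(64+2) ≡ 178 (mod 263).
Check: 178² = 31684 ≡ 124 (mod 263). The two roots are 85 and 178.

85, 178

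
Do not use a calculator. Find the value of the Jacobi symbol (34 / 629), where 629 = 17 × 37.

0

Pull out 2: since 629 ≡ 5 (mod 8), (2/629) = -1.
Reciprocity: 17 ≡ 1 and 629 ≡ 1 (mod 4), so (17/629) = +(629/17).
Reduce top mod 17: now compute (0/17).
Top reduces to 0: gcd > 1, so the symbol is 0.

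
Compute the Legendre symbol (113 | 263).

Reciprocity: 113 ≡ 1 and 263 ≡ 3 (mod 4), so (113/263) = +(263/113).
Reduce top mod 113: now compute (37/113).
Reciprocity: 37 ≡ 1 and 113 ≡ 1 (mod 4), so (37/113) = +(113/37).
Reduce top mod 37: now compute (2/37).
Pull out 2: since 37 ≡ 5 (mod 8), (2/37) = -1.
Reached (1/37) = 1. Collecting the sign flips along the way, the symbol is -1.

-1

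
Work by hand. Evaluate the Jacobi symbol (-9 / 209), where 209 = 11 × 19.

1

First reduce: -9 ≡ 200 (mod 209).
Pull out 2^3: since 209 ≡ 1 (mod 8), (2/209) = +1, so (2/209)^3 = +1.
Reciprocity: 25 ≡ 1 and 209 ≡ 1 (mod 4), so (25/209) = +(209/25).
Reduce top mod 25: now compute (9/25).
Reciprocity: 9 ≡ 1 and 25 ≡ 1 (mod 4), so (9/25) = +(25/9).
Reduce top mod 9: now compute (7/9).
Reciprocity: 7 ≡ 3 and 9 ≡ 1 (mod 4), so (7/9) = +(9/7).
Reduce top mod 7: now compute (2/7).
Pull out 2: since 7 ≡ 7 (mod 8), (2/7) = +1.
Reached (1/7) = 1. Collecting the sign flips along the way, the symbol is +1.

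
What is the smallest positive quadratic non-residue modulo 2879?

(2/2879) = +1, so 2 is a residue.
(3/2879) = +1, so 3 is a residue.
(4/2879) = +1, so 4 is a residue.
(5/2879) = +1, so 5 is a residue.
(6/2879) = +1, so 6 is a residue.
(7/2879) = −1, so 7 is the smallest positive non-residue mod 2879.

7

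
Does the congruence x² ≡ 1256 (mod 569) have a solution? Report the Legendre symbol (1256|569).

-1

Euler's criterion: (1256/569) ≡ 118^284 (mod 569).
118^2 ≡ 268 (mod 569)
118^4 ≡ 130 (mod 569)
118^8 ≡ 399 (mod 569)
118^16 ≡ 450 (mod 569)
118^32 ≡ 505 (mod 569)
118^64 ≡ 113 (mod 569)
118^128 ≡ 251 (mod 569)
118^256 ≡ 411 (mod 569)
118^284 = 118^(256+16+8+4) ≡ 568 (mod 569).
Result is 568 ≡ −1, so (1256/569) = −1.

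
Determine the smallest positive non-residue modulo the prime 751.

3

(2/751) = +1, so 2 is a residue.
(3/751) = −1, so 3 is the smallest positive non-residue mod 751.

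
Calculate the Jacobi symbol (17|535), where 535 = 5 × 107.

1

Reciprocity: 17 ≡ 1 and 535 ≡ 3 (mod 4), so (17/535) = +(535/17).
Reduce top mod 17: now compute (8/17).
Pull out 2^3: since 17 ≡ 1 (mod 8), (2/17) = +1, so (2/17)^3 = +1.
Reached (1/17) = 1. Collecting the sign flips along the way, the symbol is +1.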